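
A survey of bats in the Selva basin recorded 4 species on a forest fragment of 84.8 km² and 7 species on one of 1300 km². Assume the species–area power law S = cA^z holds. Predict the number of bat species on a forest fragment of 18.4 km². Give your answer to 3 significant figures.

z = ln(7/4) / ln(1300/84.8) = 0.5596 / 2.7298 = 0.2050
c = 4 / 84.8^0.2050 = 4 / 2.485 = 1.61
S₃ = 1.61 × 18.4^0.2050 = 1.61 × 1.817 ≈ 2.924

2.92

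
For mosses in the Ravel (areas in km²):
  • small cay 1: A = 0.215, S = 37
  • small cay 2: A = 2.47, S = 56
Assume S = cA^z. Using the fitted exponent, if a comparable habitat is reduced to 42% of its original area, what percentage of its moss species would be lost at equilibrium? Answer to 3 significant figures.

z = ln(56/37) / ln(2.47/0.215) = 0.4144 / 2.4413 = 0.1698
S_new/S_old = (A_new/A_old)^z = 0.42^0.1698 = exp(0.1698 × -0.8675) = 0.8631
Fraction lost = 1 − 0.8631 = 0.1369

13.7%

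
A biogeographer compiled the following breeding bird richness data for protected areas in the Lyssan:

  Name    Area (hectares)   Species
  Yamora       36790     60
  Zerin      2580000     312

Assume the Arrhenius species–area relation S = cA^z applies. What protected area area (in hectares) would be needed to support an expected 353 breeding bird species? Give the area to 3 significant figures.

3550000 hectares

z = ln(312/60) / ln(2580000/36790) = 1.6487 / 4.2503 = 0.3879
c = 60 / 36790^0.3879 = 60 / 59.02 = 1.017
A = (353/1.017)^(1/0.3879) ⇒ ln A = ln(347.2)/0.3879 = 15.0816
A = e^15.0816 ≈ 3546948 hectares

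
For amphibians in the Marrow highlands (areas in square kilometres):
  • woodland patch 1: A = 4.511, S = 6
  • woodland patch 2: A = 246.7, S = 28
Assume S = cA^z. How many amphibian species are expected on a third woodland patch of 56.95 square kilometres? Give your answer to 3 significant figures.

15.9

z = ln(28/6) / ln(246.7/4.511) = 1.5404 / 4.0017 = 0.3850
c = 6 / 4.511^0.3850 = 6 / 1.786 = 3.36
S₃ = 3.36 × 56.95^0.3850 = 3.36 × 4.74 ≈ 15.92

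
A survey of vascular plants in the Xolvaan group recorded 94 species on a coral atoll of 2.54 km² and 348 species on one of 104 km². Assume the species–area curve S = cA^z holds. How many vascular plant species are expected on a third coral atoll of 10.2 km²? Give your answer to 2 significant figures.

z = ln(348/94) / ln(104/2.54) = 1.3089 / 3.7122 = 0.3526
c = 94 / 2.54^0.3526 = 94 / 1.389 = 67.67
S₃ = 67.67 × 10.2^0.3526 = 67.67 × 2.268 ≈ 153.5

150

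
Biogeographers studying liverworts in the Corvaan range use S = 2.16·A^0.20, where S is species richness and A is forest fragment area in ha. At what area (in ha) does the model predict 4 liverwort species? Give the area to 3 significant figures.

4 = 2.16 × A^0.2  ⇒  A^0.2 = 4/2.16 = 1.852
ln A = ln(1.852) / 0.2 = 0.6162 / 0.2 = 3.0809
A = e^3.0809 ≈ 21.78 ha

21.8 ha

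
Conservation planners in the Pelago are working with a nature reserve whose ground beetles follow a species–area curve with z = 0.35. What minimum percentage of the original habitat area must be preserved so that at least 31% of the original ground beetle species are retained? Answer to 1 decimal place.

3.5%

Need (A_new/A_old)^0.35 = 0.31, so A_new/A_old = 0.31^(1/0.35) = 0.31^2.857
ln(A_new/A_old) = ln 0.31 / 0.35 = -1.1712 / 0.35 = -3.3462
A_new/A_old = e^-3.3462 ≈ 0.03522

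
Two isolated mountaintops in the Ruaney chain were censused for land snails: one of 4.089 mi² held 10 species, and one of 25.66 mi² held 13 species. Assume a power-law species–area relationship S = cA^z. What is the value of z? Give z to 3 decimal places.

Taking logs: ln S = ln c + z ln A, so z = (ln S₂ − ln S₁)/(ln A₂ − ln A₁).
z = ln(13/10) / ln(25.66/4.089) = ln(1.3) / ln(6.275) = 0.2624 / 1.8366 = 0.1429

0.143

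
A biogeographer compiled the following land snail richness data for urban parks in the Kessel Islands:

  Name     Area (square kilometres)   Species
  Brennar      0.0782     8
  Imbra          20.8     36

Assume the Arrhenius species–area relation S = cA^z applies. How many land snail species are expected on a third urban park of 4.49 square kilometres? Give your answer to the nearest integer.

24

z = ln(36/8) / ln(20.8/0.0782) = 1.5041 / 5.5834 = 0.2694
c = 8 / 0.0782^0.2694 = 8 / 0.5033 = 15.89
S₃ = 15.89 × 4.49^0.2694 = 15.89 × 1.499 ≈ 23.82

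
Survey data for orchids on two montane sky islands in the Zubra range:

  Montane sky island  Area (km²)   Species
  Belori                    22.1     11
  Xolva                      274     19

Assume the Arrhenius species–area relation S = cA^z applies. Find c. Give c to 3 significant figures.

z = ln(S₂/S₁) / ln(A₂/A₁) = ln(19/11) / ln(274/22.1) = 0.5465 / 2.5176 = 0.2171
c = S₁ / A₁^z = 11 / 22.1^0.2171 = 11 / 1.958 = 5.617

5.62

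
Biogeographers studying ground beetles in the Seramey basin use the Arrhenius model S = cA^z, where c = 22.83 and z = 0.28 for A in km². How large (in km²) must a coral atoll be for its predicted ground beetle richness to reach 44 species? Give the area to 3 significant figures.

44 = 22.83 × A^0.28  ⇒  A^0.28 = 44/22.83 = 1.927
ln A = ln(1.927) / 0.28 = 0.6561 / 0.28 = 2.3433
A = e^2.3433 ≈ 10.42 km²

10.4 km²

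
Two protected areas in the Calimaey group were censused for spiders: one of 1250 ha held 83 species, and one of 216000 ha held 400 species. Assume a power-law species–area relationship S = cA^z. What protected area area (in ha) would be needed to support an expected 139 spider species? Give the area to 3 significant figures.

6770 ha

z = ln(400/83) / ln(216000/1250) = 1.5726 / 5.1521 = 0.3052
c = 83 / 1250^0.3052 = 83 / 8.816 = 9.414
A = (139/9.414)^(1/0.3052) ⇒ ln A = ln(14.76)/0.3052 = 8.8202
A = e^8.8202 ≈ 6770 ha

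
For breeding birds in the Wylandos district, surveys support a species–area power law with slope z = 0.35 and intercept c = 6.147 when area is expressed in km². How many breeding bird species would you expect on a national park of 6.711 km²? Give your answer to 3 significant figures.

12.0

S = 6.147 × 6.711^0.35 = 6.147 × 1.947 ≈ 11.97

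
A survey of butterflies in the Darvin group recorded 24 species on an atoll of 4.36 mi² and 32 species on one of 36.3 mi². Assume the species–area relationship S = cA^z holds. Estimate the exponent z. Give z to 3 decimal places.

Taking logs: ln S = ln c + z ln A, so z = (ln S₂ − ln S₁)/(ln A₂ − ln A₁).
z = ln(32/24) / ln(36.3/4.36) = ln(1.333) / ln(8.326) = 0.2877 / 2.1193 = 0.1357

0.136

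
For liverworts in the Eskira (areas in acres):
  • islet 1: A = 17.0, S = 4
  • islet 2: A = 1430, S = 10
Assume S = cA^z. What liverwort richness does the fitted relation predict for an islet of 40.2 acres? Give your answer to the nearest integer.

5

z = ln(10/4) / ln(1430/17) = 0.9163 / 4.4322 = 0.2067
c = 4 / 17^0.2067 = 4 / 1.796 = 2.227
S₃ = 2.227 × 40.2^0.2067 = 2.227 × 2.146 ≈ 4.779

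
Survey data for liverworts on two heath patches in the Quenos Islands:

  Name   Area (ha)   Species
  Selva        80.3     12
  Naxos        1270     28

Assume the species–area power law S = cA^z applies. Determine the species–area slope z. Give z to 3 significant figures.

Taking logs: ln S = ln c + z ln A, so z = (ln S₂ − ln S₁)/(ln A₂ − ln A₁).
z = ln(28/12) / ln(1270/80.3) = ln(2.333) / ln(15.82) = 0.8473 / 2.7610 = 0.3069

0.307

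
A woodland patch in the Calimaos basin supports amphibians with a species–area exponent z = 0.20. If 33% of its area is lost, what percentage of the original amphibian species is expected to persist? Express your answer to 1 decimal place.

92.3%

S_new/S_old = (A_new/A_old)^z = 0.67^0.2
= exp(0.2 × ln 0.67) = exp(0.2 × -0.4005) = exp(-0.0801) ≈ 0.923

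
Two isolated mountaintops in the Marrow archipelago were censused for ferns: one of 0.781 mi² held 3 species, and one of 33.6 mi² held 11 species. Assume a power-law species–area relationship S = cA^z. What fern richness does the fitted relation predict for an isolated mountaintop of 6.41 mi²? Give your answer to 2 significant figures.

6.2

z = ln(11/3) / ln(33.6/0.781) = 1.2993 / 3.7617 = 0.3454
c = 3 / 0.781^0.3454 = 3 / 0.9182 = 3.267
S₃ = 3.267 × 6.41^0.3454 = 3.267 × 1.9 ≈ 6.207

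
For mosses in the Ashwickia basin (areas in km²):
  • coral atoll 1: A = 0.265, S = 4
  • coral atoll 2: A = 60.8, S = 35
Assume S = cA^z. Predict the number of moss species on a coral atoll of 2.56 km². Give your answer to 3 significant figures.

9.89

z = ln(35/4) / ln(60.8/0.265) = 2.1691 / 5.4356 = 0.3990
c = 4 / 0.265^0.3990 = 4 / 0.5886 = 6.795
S₃ = 6.795 × 2.56^0.3990 = 6.795 × 1.455 ≈ 9.888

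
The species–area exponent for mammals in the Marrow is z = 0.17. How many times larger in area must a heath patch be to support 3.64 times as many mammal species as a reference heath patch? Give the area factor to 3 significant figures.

2000

(A₂/A₁)^0.17 = 3.64, so A₂/A₁ = 3.64^(1/0.17) = 3.64^5.882
ln(A₂/A₁) = ln 3.64 / 0.17 = 1.2920 / 0.17 = 7.5999
A₂/A₁ = e^7.5999 ≈ 1998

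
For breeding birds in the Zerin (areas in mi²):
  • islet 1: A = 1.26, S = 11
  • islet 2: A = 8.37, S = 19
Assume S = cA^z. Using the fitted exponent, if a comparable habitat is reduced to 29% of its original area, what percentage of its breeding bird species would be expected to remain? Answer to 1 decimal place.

70.0%

z = ln(19/11) / ln(8.37/1.26) = 0.5465 / 1.8935 = 0.2886
S_new/S_old = (A_new/A_old)^z = 0.29^0.2886 = exp(0.2886 × -1.2379) = 0.6996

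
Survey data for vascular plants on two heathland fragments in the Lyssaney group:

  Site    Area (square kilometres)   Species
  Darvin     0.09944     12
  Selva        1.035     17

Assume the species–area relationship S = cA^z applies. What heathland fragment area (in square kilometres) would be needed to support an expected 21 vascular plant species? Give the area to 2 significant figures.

z = ln(17/12) / ln(1.035/0.09944) = 0.3483 / 2.3426 = 0.1487
c = 12 / 0.09944^0.1487 = 12 / 0.7095 = 16.91
A = (21/16.91)^(1/0.1487) ⇒ ln A = ln(1.242)/0.1487 = 1.4556
A = e^1.4556 ≈ 4.287 square kilometres

4.3 square kilometres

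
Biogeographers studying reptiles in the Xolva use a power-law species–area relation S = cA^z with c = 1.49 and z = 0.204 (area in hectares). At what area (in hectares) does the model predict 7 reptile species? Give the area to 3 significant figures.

1970 hectares

7 = 1.49 × A^0.204  ⇒  A^0.204 = 7/1.49 = 4.698
ln A = ln(4.698) / 0.204 = 1.5471 / 0.204 = 7.5840
A = e^7.5840 ≈ 1966 hectares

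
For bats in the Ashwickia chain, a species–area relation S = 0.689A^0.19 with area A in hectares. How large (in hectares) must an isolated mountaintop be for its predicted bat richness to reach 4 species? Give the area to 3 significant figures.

4 = 0.689 × A^0.19  ⇒  A^0.19 = 4/0.689 = 5.806
ln A = ln(5.806) / 0.19 = 1.7588 / 0.19 = 9.2569
A = e^9.2569 ≈ 10476 hectares

10500 hectares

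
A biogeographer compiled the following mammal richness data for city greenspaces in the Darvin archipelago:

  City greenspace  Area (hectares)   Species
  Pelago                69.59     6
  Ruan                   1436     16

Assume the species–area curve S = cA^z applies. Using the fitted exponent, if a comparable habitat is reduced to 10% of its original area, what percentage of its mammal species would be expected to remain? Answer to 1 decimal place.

47.4%

z = ln(16/6) / ln(1436/69.59) = 0.9808 / 3.0270 = 0.3240
S_new/S_old = (A_new/A_old)^z = 0.1^0.3240 = exp(0.3240 × -2.3026) = 0.4742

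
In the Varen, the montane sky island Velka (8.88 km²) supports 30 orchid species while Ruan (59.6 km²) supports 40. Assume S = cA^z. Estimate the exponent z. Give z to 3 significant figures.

Taking logs: ln S = ln c + z ln A, so z = (ln S₂ − ln S₁)/(ln A₂ − ln A₁).
z = ln(40/30) / ln(59.6/8.88) = ln(1.333) / ln(6.712) = 0.2877 / 1.9039 = 0.1511

0.151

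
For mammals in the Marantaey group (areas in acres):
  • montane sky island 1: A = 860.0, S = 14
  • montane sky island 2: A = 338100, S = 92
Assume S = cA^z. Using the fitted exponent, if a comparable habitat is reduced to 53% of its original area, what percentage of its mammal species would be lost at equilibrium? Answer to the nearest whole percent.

z = ln(92/14) / ln(338100/860) = 1.8827 / 5.9742 = 0.3151
S_new/S_old = (A_new/A_old)^z = 0.53^0.3151 = exp(0.3151 × -0.6349) = 0.8187
Fraction lost = 1 − 0.8187 = 0.1813

18%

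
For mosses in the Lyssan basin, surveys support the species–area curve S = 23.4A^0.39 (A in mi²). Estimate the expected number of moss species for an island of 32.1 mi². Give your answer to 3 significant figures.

S = 23.4 × 32.1^0.39
ln S = ln 23.4 + 0.39 × ln 32.1 = 3.1527 + 0.39 × 3.4689 = 4.5056
S = e^4.5056 ≈ 90.52

90.5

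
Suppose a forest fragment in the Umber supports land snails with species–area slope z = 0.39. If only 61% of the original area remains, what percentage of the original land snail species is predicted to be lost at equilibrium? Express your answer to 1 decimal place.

17.5%

S_new/S_old = (A_new/A_old)^z = 0.61^0.39
= exp(0.39 × ln 0.61) = exp(0.39 × -0.4943) = exp(-0.1928) ≈ 0.8247
Fraction lost = 1 − 0.8247 = 0.1753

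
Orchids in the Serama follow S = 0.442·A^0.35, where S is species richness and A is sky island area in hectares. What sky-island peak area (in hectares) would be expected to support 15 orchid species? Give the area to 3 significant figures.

23600 hectares

15 = 0.442 × A^0.35  ⇒  A^0.35 = 15/0.442 = 33.94
ln A = ln(33.94) / 0.35 = 3.5245 / 0.35 = 10.0700
A = e^10.0700 ≈ 23623 hectares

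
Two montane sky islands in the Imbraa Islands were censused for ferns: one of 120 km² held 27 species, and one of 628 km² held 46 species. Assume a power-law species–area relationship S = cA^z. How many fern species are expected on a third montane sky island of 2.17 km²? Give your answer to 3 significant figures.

z = ln(46/27) / ln(628/120) = 0.5328 / 1.6550 = 0.3219
c = 27 / 120^0.3219 = 27 / 4.67 = 5.781
S₃ = 5.781 × 2.17^0.3219 = 5.781 × 1.283 ≈ 7.419

7.42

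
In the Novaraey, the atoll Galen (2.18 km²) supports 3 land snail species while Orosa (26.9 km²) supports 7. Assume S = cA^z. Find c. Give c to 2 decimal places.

z = ln(S₂/S₁) / ln(A₂/A₁) = ln(7/3) / ln(26.9/2.18) = 0.8473 / 2.5128 = 0.3372
c = S₁ / A₁^z = 3 / 2.18^0.3372 = 3 / 1.301 = 2.307

2.31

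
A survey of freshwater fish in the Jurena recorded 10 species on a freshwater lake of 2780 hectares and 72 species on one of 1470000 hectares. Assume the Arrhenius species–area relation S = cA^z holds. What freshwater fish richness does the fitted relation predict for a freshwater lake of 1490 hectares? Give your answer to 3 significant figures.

8.22

z = ln(72/10) / ln(1470000/2780) = 1.9741 / 6.2706 = 0.3148
c = 10 / 2780^0.3148 = 10 / 12.14 = 0.8237
S₃ = 0.8237 × 1490^0.3148 = 0.8237 × 9.976 ≈ 8.217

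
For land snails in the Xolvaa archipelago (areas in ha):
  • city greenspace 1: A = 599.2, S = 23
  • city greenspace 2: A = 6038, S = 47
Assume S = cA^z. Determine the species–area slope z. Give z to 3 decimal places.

Taking logs: ln S = ln c + z ln A, so z = (ln S₂ − ln S₁)/(ln A₂ − ln A₁).
z = ln(47/23) / ln(6038/599.2) = ln(2.043) / ln(10.08) = 0.7147 / 2.3102 = 0.3093

0.309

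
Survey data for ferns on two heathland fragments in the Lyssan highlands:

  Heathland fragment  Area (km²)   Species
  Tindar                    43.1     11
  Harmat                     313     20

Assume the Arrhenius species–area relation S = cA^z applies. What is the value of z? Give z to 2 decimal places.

0.30

Taking logs: ln S = ln c + z ln A, so z = (ln S₂ − ln S₁)/(ln A₂ − ln A₁).
z = ln(20/11) / ln(313/43.1) = ln(1.818) / ln(7.262) = 0.5978 / 1.9827 = 0.3015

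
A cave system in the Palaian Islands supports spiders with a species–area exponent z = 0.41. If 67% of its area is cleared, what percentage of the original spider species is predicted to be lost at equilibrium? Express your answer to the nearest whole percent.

37%

S_new/S_old = (A_new/A_old)^z = 0.33^0.41
= exp(0.41 × ln 0.33) = exp(0.41 × -1.1087) = exp(-0.4546) ≈ 0.6347
Fraction lost = 1 − 0.6347 = 0.3653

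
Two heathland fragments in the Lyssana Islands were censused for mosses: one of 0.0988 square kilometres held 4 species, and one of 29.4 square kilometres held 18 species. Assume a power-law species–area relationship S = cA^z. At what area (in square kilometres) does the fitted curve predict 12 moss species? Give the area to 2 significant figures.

z = ln(18/4) / ln(29.4/0.0988) = 1.5041 / 5.6957 = 0.2641
c = 4 / 0.0988^0.2641 = 4 / 0.5427 = 7.371
A = (12/7.371)^(1/0.2641) ⇒ ln A = ln(1.628)/0.2641 = 1.8456
A = e^1.8456 ≈ 6.332 square kilometres

6.3 square kilometres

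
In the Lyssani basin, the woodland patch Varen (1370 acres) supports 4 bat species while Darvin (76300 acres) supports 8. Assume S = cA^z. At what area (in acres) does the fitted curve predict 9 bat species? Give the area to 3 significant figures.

151000 acres

z = ln(8/4) / ln(76300/1370) = 0.6931 / 4.0199 = 0.1724
c = 4 / 1370^0.1724 = 4 / 3.474 = 1.151
A = (9/1.151)^(1/0.1724) ⇒ ln A = ln(7.817)/0.1724 = 11.9255
A = e^11.9255 ≈ 151071 acres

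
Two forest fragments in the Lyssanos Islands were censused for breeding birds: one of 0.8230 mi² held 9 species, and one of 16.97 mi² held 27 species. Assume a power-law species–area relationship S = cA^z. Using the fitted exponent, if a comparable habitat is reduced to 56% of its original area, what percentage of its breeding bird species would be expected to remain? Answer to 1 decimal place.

81.0%

z = ln(27/9) / ln(16.97/0.823) = 1.0986 / 3.0262 = 0.3630
S_new/S_old = (A_new/A_old)^z = 0.56^0.3630 = exp(0.3630 × -0.5798) = 0.8102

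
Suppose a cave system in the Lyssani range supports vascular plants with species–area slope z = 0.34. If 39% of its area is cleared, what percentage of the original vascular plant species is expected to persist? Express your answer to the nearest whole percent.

S_new/S_old = (A_new/A_old)^z = 0.61^0.34
= exp(0.34 × ln 0.61) = exp(0.34 × -0.4943) = exp(-0.1681) ≈ 0.8453

85%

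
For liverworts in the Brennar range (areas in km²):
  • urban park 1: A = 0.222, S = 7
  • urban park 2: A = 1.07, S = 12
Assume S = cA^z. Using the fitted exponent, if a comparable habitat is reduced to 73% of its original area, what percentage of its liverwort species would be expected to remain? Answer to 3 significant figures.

89.8%

z = ln(12/7) / ln(1.07/0.222) = 0.5390 / 1.5727 = 0.3427
S_new/S_old = (A_new/A_old)^z = 0.73^0.3427 = exp(0.3427 × -0.3147) = 0.8978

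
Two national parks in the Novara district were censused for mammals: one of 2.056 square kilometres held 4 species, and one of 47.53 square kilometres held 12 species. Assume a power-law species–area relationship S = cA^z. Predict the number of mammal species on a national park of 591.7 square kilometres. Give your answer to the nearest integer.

29

z = ln(12/4) / ln(47.53/2.056) = 1.0986 / 3.1406 = 0.3498
c = 4 / 2.056^0.3498 = 4 / 1.287 = 3.109
S₃ = 3.109 × 591.7^0.3498 = 3.109 × 9.326 ≈ 28.99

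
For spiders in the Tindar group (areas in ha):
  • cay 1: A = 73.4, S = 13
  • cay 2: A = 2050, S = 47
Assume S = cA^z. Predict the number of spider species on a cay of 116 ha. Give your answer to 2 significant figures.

16

z = ln(47/13) / ln(2050/73.4) = 1.2852 / 3.3297 = 0.3860
c = 13 / 73.4^0.3860 = 13 / 5.25 = 2.476
S₃ = 2.476 × 116^0.3860 = 2.476 × 6.264 ≈ 15.51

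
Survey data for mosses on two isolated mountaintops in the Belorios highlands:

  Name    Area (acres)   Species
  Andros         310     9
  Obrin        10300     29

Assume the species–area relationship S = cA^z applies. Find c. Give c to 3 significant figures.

1.32

z = ln(S₂/S₁) / ln(A₂/A₁) = ln(29/9) / ln(10300/310) = 1.1701 / 3.5033 = 0.3340
c = S₁ / A₁^z = 9 / 310^0.3340 = 9 / 6.793 = 1.325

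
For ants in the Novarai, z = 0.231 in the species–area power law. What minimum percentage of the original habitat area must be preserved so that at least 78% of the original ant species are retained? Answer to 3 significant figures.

34.1%

Need (A_new/A_old)^0.231 = 0.78, so A_new/A_old = 0.78^(1/0.231) = 0.78^4.329
ln(A_new/A_old) = ln 0.78 / 0.231 = -0.2485 / 0.231 = -1.0756
A_new/A_old = e^-1.0756 ≈ 0.3411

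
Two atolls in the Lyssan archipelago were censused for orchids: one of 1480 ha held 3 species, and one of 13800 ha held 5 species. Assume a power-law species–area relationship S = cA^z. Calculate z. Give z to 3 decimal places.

0.229

Taking logs: ln S = ln c + z ln A, so z = (ln S₂ − ln S₁)/(ln A₂ − ln A₁).
z = ln(5/3) / ln(13800/1480) = ln(1.667) / ln(9.324) = 0.5108 / 2.2326 = 0.2288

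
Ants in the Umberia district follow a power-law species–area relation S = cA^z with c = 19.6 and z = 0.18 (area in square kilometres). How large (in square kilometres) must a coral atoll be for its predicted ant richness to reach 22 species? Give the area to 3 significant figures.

1.90 square kilometres

22 = 19.6 × A^0.18  ⇒  A^0.18 = 22/19.6 = 1.122
ln A = ln(1.122) / 0.18 = 0.1155 / 0.18 = 0.6417
A = e^0.6417 ≈ 1.9 square kilometres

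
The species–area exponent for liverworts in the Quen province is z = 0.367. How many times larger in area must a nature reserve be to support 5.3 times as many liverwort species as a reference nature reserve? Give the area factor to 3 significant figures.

(A₂/A₁)^0.367 = 5.3, so A₂/A₁ = 5.3^(1/0.367) = 5.3^2.725
ln(A₂/A₁) = ln 5.3 / 0.367 = 1.6677 / 0.367 = 4.5442
A₂/A₁ = e^4.5442 ≈ 94.08

94.1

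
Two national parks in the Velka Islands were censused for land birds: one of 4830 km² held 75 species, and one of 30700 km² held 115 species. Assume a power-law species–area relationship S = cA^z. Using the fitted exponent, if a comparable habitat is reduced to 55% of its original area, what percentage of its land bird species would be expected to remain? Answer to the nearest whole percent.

87%

z = ln(115/75) / ln(30700/4830) = 0.4274 / 1.8494 = 0.2311
S_new/S_old = (A_new/A_old)^z = 0.55^0.2311 = exp(0.2311 × -0.5978) = 0.8709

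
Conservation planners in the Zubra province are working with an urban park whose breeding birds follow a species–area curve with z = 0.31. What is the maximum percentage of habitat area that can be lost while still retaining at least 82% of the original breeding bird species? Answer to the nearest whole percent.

Need (A_new/A_old)^0.31 = 0.82, so A_new/A_old = 0.82^(1/0.31) = 0.82^3.226
ln(A_new/A_old) = ln 0.82 / 0.31 = -0.1985 / 0.31 = -0.6402
A_new/A_old = e^-0.6402 ≈ 0.5272
Fraction that can be lost = 1 − 0.5272 = 0.4728

47%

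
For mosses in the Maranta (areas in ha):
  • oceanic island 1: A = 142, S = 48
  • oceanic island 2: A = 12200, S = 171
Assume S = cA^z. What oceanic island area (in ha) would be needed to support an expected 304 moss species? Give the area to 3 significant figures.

z = ln(171/48) / ln(12200/142) = 1.2705 / 4.4534 = 0.2853
c = 48 / 142^0.2853 = 48 / 4.112 = 11.67
A = (304/11.67)^(1/0.2853) ⇒ ln A = ln(26.04)/0.2853 = 11.4260
A = e^11.4260 ≈ 91676 ha

91700 ha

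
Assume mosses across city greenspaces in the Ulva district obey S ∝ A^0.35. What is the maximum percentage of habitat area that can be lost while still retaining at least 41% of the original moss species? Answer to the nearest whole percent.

92%

Need (A_new/A_old)^0.35 = 0.41, so A_new/A_old = 0.41^(1/0.35) = 0.41^2.857
ln(A_new/A_old) = ln 0.41 / 0.35 = -0.8916 / 0.35 = -2.5474
A_new/A_old = e^-2.5474 ≈ 0.07828
Fraction that can be lost = 1 − 0.07828 = 0.9217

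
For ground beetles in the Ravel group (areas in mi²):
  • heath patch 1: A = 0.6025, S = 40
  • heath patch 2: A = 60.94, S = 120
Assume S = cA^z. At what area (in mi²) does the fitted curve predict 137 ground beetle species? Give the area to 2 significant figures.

110 mi²

z = ln(120/40) / ln(60.94/0.6025) = 1.0986 / 4.6166 = 0.2380
c = 40 / 0.6025^0.2380 = 40 / 0.8864 = 45.13
A = (137/45.13)^(1/0.2380) ⇒ ln A = ln(3.036)/0.2380 = 4.6666
A = e^4.6666 ≈ 106.3 mi²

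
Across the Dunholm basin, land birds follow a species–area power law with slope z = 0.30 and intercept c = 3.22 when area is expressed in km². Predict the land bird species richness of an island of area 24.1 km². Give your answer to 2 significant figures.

8.4

S = 3.22 × 24.1^0.3
ln S = ln 3.22 + 0.3 × ln 24.1 = 1.1694 + 0.3 × 3.1822 = 2.1240
S = e^2.1240 ≈ 8.365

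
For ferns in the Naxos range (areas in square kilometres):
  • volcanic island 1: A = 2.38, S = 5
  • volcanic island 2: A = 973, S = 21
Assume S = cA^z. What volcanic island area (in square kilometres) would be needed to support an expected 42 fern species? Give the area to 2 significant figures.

z = ln(21/5) / ln(973/2.38) = 1.4351 / 6.0133 = 0.2387
c = 5 / 2.38^0.2387 = 5 / 1.23 = 4.065
A = (42/4.065)^(1/0.2387) ⇒ ln A = ln(10.33)/0.2387 = 9.7848
A = e^9.7848 ≈ 17762 square kilometres

18000 square kilometres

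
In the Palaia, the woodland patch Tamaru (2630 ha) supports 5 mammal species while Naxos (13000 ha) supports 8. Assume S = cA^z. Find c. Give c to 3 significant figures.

z = ln(S₂/S₁) / ln(A₂/A₁) = ln(8/5) / ln(13000/2630) = 0.4700 / 1.5980 = 0.2941
c = S₁ / A₁^z = 5 / 2630^0.2941 = 5 / 10.14 = 0.4933

0.493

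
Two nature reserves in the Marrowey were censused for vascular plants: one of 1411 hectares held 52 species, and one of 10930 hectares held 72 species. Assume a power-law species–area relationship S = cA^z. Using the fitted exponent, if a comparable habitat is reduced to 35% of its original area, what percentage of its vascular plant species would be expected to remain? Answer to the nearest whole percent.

85%

z = ln(72/52) / ln(10930/1411) = 0.3254 / 2.0472 = 0.1590
S_new/S_old = (A_new/A_old)^z = 0.35^0.1590 = exp(0.1590 × -1.0498) = 0.8463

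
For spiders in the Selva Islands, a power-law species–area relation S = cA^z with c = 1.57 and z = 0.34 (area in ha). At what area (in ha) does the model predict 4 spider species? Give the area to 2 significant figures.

4 = 1.57 × A^0.34  ⇒  A^0.34 = 4/1.57 = 2.548
ln A = ln(2.548) / 0.34 = 0.9352 / 0.34 = 2.7506
A = e^2.7506 ≈ 15.65 ha

16 ha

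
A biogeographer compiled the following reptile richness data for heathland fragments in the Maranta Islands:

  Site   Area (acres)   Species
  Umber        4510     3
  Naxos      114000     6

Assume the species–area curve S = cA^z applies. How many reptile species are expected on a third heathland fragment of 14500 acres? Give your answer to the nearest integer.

z = ln(6/3) / ln(114000/4510) = 0.6931 / 3.2299 = 0.2146
c = 3 / 4510^0.2146 = 3 / 6.084 = 0.4931
S₃ = 0.4931 × 14500^0.2146 = 0.4931 × 7.817 ≈ 3.854

4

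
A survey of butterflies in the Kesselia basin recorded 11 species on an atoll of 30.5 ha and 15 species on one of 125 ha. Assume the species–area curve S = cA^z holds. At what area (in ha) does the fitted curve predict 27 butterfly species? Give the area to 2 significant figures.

z = ln(15/11) / ln(125/30.5) = 0.3102 / 1.4106 = 0.2199
c = 11 / 30.5^0.2199 = 11 / 2.12 = 5.188
A = (27/5.188)^(1/0.2199) ⇒ ln A = ln(5.204)/0.2199 = 7.5016
A = e^7.5016 ≈ 1811 ha

1800 ha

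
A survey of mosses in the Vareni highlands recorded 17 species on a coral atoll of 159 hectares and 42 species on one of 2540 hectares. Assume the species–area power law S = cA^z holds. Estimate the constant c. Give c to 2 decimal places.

z = ln(S₂/S₁) / ln(A₂/A₁) = ln(42/17) / ln(2540/159) = 0.9045 / 2.7710 = 0.3264
c = S₁ / A₁^z = 17 / 159^0.3264 = 17 / 5.23 = 3.25

3.25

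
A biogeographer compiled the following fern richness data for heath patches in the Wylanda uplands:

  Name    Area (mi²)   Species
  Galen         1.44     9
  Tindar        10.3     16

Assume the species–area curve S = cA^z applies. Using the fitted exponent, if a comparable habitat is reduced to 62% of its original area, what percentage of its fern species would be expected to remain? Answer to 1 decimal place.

87.0%

z = ln(16/9) / ln(10.3/1.44) = 0.5754 / 1.9675 = 0.2924
S_new/S_old = (A_new/A_old)^z = 0.62^0.2924 = exp(0.2924 × -0.4780) = 0.8695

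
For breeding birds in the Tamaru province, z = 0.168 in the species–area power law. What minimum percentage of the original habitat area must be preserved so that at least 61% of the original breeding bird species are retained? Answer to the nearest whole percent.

5%

Need (A_new/A_old)^0.168 = 0.61, so A_new/A_old = 0.61^(1/0.168) = 0.61^5.952
ln(A_new/A_old) = ln 0.61 / 0.168 = -0.4943 / 0.168 = -2.9422
A_new/A_old = e^-2.9422 ≈ 0.05275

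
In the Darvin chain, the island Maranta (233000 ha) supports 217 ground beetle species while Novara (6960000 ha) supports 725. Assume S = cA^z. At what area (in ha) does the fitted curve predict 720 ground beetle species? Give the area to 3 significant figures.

z = ln(725/217) / ln(6960000/233000) = 1.2063 / 3.3969 = 0.3551
c = 217 / 233000^0.3551 = 217 / 80.54 = 2.694
A = (720/2.694)^(1/0.3551) ⇒ ln A = ln(267.2)/0.3551 = 15.7362
A = e^15.7362 ≈ 6825676 ha

6830000 ha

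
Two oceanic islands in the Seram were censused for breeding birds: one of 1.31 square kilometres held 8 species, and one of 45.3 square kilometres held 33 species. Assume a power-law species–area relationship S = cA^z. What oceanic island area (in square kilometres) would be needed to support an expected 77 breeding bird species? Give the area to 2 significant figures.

380 square kilometres

z = ln(33/8) / ln(45.3/1.31) = 1.4171 / 3.5433 = 0.3999
c = 8 / 1.31^0.3999 = 8 / 1.114 = 7.181
A = (77/7.181)^(1/0.3999) ⇒ ln A = ln(10.72)/0.3999 = 5.9319
A = e^5.9319 ≈ 376.9 square kilometres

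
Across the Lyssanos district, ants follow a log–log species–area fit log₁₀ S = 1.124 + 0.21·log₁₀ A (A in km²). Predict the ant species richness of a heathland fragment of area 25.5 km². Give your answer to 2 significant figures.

S = 13.3 × 25.5^0.21
ln S = ln 13.3 + 0.21 × ln 25.5 = 2.5881 + 0.21 × 3.2387 = 3.2682
S = e^3.2682 ≈ 26.26

26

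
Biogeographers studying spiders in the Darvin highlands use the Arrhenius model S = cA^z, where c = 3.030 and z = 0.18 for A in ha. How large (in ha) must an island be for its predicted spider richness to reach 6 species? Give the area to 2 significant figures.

45 ha

6 = 3.03 × A^0.18  ⇒  A^0.18 = 6/3.03 = 1.98
ln A = ln(1.98) / 0.18 = 0.6832 / 0.18 = 3.7955
A = e^3.7955 ≈ 44.5 ha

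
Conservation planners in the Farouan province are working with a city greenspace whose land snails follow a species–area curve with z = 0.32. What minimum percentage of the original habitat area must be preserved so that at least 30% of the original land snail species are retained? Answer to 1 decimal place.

2.3%

Need (A_new/A_old)^0.32 = 0.3, so A_new/A_old = 0.3^(1/0.32) = 0.3^3.125
ln(A_new/A_old) = ln 0.3 / 0.32 = -1.2040 / 0.32 = -3.7624
A_new/A_old = e^-3.7624 ≈ 0.02323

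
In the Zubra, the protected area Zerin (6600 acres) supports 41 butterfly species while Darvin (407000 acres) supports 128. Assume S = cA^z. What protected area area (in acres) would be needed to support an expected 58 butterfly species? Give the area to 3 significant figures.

23200 acres

z = ln(128/41) / ln(407000/6600) = 1.1385 / 4.1217 = 0.2762
c = 41 / 6600^0.2762 = 41 / 11.35 = 3.612
A = (58/3.612)^(1/0.2762) ⇒ ln A = ln(16.06)/0.2762 = 10.0507
A = e^10.0507 ≈ 23171 acres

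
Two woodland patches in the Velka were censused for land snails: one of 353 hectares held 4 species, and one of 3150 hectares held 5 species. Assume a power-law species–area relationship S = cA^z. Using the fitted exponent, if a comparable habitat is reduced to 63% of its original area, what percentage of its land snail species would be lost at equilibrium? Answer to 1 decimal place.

z = ln(5/4) / ln(3150/353) = 0.2231 / 2.1887 = 0.1020
S_new/S_old = (A_new/A_old)^z = 0.63^0.1020 = exp(0.1020 × -0.4620) = 0.954
Fraction lost = 1 − 0.954 = 0.04601

4.6%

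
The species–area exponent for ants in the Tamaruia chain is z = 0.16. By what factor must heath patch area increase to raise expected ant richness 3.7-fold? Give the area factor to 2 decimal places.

3558.45

(A₂/A₁)^0.16 = 3.7, so A₂/A₁ = 3.7^(1/0.16) = 3.7^6.25
ln(A₂/A₁) = ln 3.7 / 0.16 = 1.3083 / 0.16 = 8.1771
A₂/A₁ = e^8.1771 ≈ 3558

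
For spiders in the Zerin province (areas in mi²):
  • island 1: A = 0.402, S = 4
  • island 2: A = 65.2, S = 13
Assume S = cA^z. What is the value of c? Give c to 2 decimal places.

z = ln(S₂/S₁) / ln(A₂/A₁) = ln(13/4) / ln(65.2/0.402) = 1.1787 / 5.0888 = 0.2316
c = S₁ / A₁^z = 4 / 0.402^0.2316 = 4 / 0.8097 = 4.94

4.94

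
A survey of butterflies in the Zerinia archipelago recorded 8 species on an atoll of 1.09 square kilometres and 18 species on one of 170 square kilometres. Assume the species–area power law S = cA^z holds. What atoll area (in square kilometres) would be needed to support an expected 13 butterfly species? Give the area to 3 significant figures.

z = ln(18/8) / ln(170/1.09) = 0.8109 / 5.0496 = 0.1606
c = 8 / 1.09^0.1606 = 8 / 1.014 = 7.89
A = (13/7.89)^(1/0.1606) ⇒ ln A = ln(1.648)/0.1606 = 3.1094
A = e^3.1094 ≈ 22.41 square kilometres

22.4 square kilometres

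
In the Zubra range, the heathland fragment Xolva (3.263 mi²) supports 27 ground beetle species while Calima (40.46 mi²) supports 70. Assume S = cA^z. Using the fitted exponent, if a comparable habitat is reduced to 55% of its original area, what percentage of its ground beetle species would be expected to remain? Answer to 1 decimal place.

z = ln(70/27) / ln(40.46/3.263) = 0.9527 / 2.5177 = 0.3784
S_new/S_old = (A_new/A_old)^z = 0.55^0.3784 = exp(0.3784 × -0.5978) = 0.7975

79.8%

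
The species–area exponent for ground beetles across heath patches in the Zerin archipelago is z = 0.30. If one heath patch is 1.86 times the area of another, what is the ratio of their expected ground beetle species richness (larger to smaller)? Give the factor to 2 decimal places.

S₂/S₁ = (A₂/A₁)^z = 1.86^0.3
ln(S₂/S₁) = 0.3 × ln 1.86 = 0.3 × 0.6206 = 0.1862
S₂/S₁ = e^0.1862 ≈ 1.205

1.20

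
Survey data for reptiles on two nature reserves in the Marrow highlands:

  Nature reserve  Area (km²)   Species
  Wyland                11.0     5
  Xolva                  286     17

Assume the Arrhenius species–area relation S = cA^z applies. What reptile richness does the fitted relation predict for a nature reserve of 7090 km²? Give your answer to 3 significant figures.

z = ln(17/5) / ln(286/11) = 1.2238 / 3.2581 = 0.3756
c = 5 / 11^0.3756 = 5 / 2.461 = 2.031
S₃ = 2.031 × 7090^0.3756 = 2.031 × 27.95 ≈ 56.77

56.8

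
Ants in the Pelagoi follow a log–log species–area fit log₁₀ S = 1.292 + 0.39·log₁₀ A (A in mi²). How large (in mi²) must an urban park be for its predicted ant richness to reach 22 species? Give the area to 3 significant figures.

1.35 mi²

22 = 19.59 × A^0.39  ⇒  A^0.39 = 22/19.59 = 1.123
ln A = ln(1.123) / 0.39 = 0.1161 / 0.39 = 0.2977
A = e^0.2977 ≈ 1.347 mi²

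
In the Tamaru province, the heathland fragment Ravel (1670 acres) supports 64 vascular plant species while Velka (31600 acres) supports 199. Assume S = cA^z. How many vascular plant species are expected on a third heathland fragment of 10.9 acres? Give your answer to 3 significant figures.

9.18

z = ln(199/64) / ln(31600/1670) = 1.1344 / 2.9403 = 0.3858
c = 64 / 1670^0.3858 = 64 / 17.51 = 3.654
S₃ = 3.654 × 10.9^0.3858 = 3.654 × 2.513 ≈ 9.185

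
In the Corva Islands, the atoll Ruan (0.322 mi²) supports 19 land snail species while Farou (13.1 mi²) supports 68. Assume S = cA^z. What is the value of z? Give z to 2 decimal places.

0.34

Taking logs: ln S = ln c + z ln A, so z = (ln S₂ − ln S₁)/(ln A₂ − ln A₁).
z = ln(68/19) / ln(13.1/0.322) = ln(3.579) / ln(40.68) = 1.2751 / 3.7058 = 0.3441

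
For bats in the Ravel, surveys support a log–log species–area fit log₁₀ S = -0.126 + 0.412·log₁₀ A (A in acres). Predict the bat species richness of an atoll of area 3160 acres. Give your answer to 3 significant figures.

20.7

S = 0.7482 × 3160^0.412
ln S = ln 0.7482 + 0.412 × ln 3160 = -0.2901 + 0.412 × 8.0583 = 3.0299
S = e^3.0299 ≈ 20.7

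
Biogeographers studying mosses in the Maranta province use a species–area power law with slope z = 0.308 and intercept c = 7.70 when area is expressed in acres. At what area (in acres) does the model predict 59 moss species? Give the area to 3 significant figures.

744 acres

59 = 7.7 × A^0.308  ⇒  A^0.308 = 59/7.7 = 7.662
ln A = ln(7.662) / 0.308 = 2.0363 / 0.308 = 6.6114
A = e^6.6114 ≈ 743.5 acres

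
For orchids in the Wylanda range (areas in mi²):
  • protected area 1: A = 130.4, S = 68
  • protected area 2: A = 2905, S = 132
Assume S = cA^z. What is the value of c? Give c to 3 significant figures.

24.0

z = ln(S₂/S₁) / ln(A₂/A₁) = ln(132/68) / ln(2905/130.4) = 0.6633 / 3.1036 = 0.2137
c = S₁ / A₁^z = 68 / 130.4^0.2137 = 68 / 2.832 = 24.01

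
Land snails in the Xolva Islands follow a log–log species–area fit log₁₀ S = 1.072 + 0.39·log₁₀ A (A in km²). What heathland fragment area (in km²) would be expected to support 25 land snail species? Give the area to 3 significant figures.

25 = 11.8 × A^0.39  ⇒  A^0.39 = 25/11.8 = 2.118
ln A = ln(2.118) / 0.39 = 0.7505 / 0.39 = 1.9244
A = e^1.9244 ≈ 6.851 km²

6.85 km²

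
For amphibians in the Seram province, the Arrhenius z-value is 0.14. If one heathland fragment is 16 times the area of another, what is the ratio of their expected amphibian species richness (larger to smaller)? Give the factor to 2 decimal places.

1.47

S₂/S₁ = (A₂/A₁)^z = 16^0.14
ln(S₂/S₁) = 0.14 × ln 16 = 0.14 × 2.7726 = 0.3882
S₂/S₁ = e^0.3882 ≈ 1.474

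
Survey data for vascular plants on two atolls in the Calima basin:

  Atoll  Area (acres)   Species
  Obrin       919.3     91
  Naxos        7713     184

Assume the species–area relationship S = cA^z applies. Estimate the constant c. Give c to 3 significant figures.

9.51

z = ln(S₂/S₁) / ln(A₂/A₁) = ln(184/91) / ln(7713/919.3) = 0.7041 / 2.1270 = 0.3310
c = S₁ / A₁^z = 91 / 919.3^0.3310 = 91 / 9.571 = 9.508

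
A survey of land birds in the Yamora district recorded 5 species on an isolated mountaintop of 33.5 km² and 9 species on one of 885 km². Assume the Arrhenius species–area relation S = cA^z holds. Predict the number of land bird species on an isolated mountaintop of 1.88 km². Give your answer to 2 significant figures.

z = ln(9/5) / ln(885/33.5) = 0.5878 / 3.2740 = 0.1795
c = 5 / 33.5^0.1795 = 5 / 1.878 = 2.662
S₃ = 2.662 × 1.88^0.1795 = 2.662 × 1.12 ≈ 2.981

3.0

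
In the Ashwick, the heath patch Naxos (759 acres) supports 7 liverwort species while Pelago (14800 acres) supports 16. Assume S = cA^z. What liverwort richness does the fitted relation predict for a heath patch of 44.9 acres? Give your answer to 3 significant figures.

z = ln(16/7) / ln(14800/759) = 0.8267 / 2.9704 = 0.2783
c = 7 / 759^0.2783 = 7 / 6.333 = 1.105
S₃ = 1.105 × 44.9^0.2783 = 1.105 × 2.883 ≈ 3.187

3.19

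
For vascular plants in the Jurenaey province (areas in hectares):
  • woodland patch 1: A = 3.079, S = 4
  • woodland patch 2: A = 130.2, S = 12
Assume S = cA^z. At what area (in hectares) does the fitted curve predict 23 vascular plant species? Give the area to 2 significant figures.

z = ln(12/4) / ln(130.2/3.079) = 1.0986 / 3.7445 = 0.2934
c = 4 / 3.079^0.2934 = 4 / 1.391 = 2.876
A = (23/2.876)^(1/0.2934) ⇒ ln A = ln(7.998)/0.2934 = 7.0865
A = e^7.0865 ≈ 1196 hectares

1200 hectares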